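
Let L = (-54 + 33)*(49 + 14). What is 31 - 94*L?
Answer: 124393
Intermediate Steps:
L = -1323 (L = -21*63 = -1323)
31 - 94*L = 31 - 94*(-1323) = 31 + 124362 = 124393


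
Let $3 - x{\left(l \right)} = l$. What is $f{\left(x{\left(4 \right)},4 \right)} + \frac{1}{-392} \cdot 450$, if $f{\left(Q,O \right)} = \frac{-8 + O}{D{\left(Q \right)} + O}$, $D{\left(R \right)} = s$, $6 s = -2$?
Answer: $- \frac{4827}{2156} \approx -2.2389$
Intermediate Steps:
$s = - \frac{1}{3}$ ($s = \frac{1}{6} \left(-2\right) = - \frac{1}{3} \approx -0.33333$)
$D{\left(R \right)} = - \frac{1}{3}$
$x{\left(l \right)} = 3 - l$
$f{\left(Q,O \right)} = \frac{-8 + O}{- \frac{1}{3} + O}$
$f{\left(x{\left(4 \right)},4 \right)} + \frac{1}{-392} \cdot 450 = \frac{3 \left(-8 + 4\right)}{-1 + 3 \cdot 4} + \frac{1}{-392} \cdot 450 = 3 \frac{1}{-1 + 12} \left(-4\right) - \frac{225}{196} = 3 \cdot \frac{1}{11} \left(-4\right) - \frac{225}{196} = - \frac{12}{11} - \frac{225}{196} = - \frac{4827}{2156}$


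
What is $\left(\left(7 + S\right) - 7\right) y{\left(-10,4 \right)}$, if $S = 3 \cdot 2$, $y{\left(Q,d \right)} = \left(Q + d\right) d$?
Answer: $-144$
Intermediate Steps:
$y{\left(Q,d \right)} = d \left(Q + d\right)$
$S = 6$
$\left(\left(7 + S\right) - 7\right) y{\left(-10,4 \right)} = \left(\left(7 + 6\right) - 7\right) 4 \left(-10 + 4\right) = \left(13 - 7\right) 4 \left(-6\right) = 6 \left(-24\right) = -144$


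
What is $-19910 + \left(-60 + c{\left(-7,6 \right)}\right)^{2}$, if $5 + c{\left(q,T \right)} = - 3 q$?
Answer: $-17974$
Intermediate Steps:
$c{\left(q,T \right)} = -5 - 3 q$
$-19910 + \left(-60 + c{\left(-7,6 \right)}\right)^{2} = -19910 + \left(-60 - -16\right)^{2} = -19910 + \left(-60 + \left(-5 + 21\right)\right)^{2} = -19910 + \left(-60 + 16\right)^{2} = -19910 + \left(-44\right)^{2} = -19910 + 1936 = -17974$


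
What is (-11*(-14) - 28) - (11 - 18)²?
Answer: 77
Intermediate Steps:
(-11*(-14) - 28) - (11 - 18)² = (154 - 28) - 1*(-7)² = 126 - 1*49 = 126 - 49 = 77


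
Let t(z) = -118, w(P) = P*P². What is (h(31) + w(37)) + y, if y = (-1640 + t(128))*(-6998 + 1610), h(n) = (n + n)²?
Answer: 9526601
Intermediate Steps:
w(P) = P³
h(n) = 4*n² (h(n) = (2*n)² = 4*n²)
y = 9472104 (y = (-1640 - 118)*(-6998 + 1610) = -1758*(-5388) = 9472104)
(h(31) + w(37)) + y = (4*31² + 37³) + 9472104 = (4*961 + 50653) + 9472104 = (3844 + 50653) + 9472104 = 54497 + 9472104 = 9526601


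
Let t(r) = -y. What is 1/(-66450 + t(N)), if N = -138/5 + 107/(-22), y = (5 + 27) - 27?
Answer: -1/66455 ≈ -1.5048e-5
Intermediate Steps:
y = 5 (y = 32 - 27 = 5)
N = -3571/110 (N = -138*1/5 + 107*(-1/22) = -138/5 - 107/22 = -3571/110 ≈ -32.464)
t(r) = -5 (t(r) = -1*5 = -5)
1/(-66450 + t(N)) = 1/(-66450 - 5) = 1/(-66455) = -1/66455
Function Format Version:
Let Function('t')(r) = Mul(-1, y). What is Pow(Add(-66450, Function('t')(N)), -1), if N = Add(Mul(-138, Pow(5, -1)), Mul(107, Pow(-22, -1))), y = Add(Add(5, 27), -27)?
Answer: Rational(-1, 66455) ≈ -1.5048e-5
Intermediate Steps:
y = 5 (y = Add(32, -27) = 5)
N = Rational(-3571, 110) (N = Add(Mul(-138, Rational(1, 5)), Mul(107, Rational(-1, 22))) = Add(Rational(-138, 5), Rational(-107, 22)) = Rational(-3571, 110) ≈ -32.464)
Function('t')(r) = -5 (Function('t')(r) = Mul(-1, 5) = -5)
Pow(Add(-66450, Function('t')(N)), -1) = Pow(Add(-66450, -5), -1) = Pow(-66455, -1) = Rational(-1, 66455)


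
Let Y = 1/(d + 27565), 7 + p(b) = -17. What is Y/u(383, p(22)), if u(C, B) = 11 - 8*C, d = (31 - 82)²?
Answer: -1/92096798 ≈ -1.0858e-8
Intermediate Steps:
d = 2601 (d = (-51)² = 2601)
p(b) = -24 (p(b) = -7 - 17 = -24)
Y = 1/30166 (Y = 1/(2601 + 27565) = 1/30166 ≈ 3.3150e-5)
Y/u(383, p(22)) = 1/(30166*(11 - 8*383)) = 1/(30166*(11 - 3064)) = (1/30166)/(-3053) = (1/30166)*(-1/3053) = -1/92096798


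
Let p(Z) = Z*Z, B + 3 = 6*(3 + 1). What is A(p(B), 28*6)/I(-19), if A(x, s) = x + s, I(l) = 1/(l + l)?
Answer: -23142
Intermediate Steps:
I(l) = 1/(2*l)
B = 21 (B = -3 + 6*(3 + 1) = -3 + 6*4 = -3 + 24 = 21)
p(Z) = Z**2
A(x, s) = s + x
A(p(B), 28*6)/I(-19) = (28*6 + 21**2)/(((1/2)/(-19))) = (168 + 441)/(((1/2)*(-1/19))) = 609/(-1/38) = 609*(-38) = -23142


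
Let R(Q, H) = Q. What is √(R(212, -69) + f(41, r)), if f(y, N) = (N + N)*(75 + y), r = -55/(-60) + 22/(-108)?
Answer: √30570/9 ≈ 19.427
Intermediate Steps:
r = 77/108 (r = -55*(-1/60) + 22*(-1/108) = 11/12 - 11/54 = 77/108 ≈ 0.71296)
f(y, N) = 2*N*(75 + y) (f(y, N) = (2*N)*(75 + y) = 2*N*(75 + y))
√(R(212, -69) + f(41, r)) = √(212 + 2*(77/108)*(75 + 41)) = √(212 + 2*(77/108)*116) = √(212 + 4466/27) = √(10190/27) = √30570/9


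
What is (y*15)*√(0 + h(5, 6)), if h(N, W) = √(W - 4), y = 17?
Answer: 255*2^(¼) ≈ 303.25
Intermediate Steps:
h(N, W) = √(-4 + W)
(y*15)*√(0 + h(5, 6)) = (17*15)*√(0 + √(-4 + 6)) = 255*√(0 + √2) = 255*√(√2) = 255*2^(¼)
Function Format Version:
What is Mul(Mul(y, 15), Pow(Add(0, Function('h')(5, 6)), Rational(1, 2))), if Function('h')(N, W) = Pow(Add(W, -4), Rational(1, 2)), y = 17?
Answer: Mul(255, Pow(2, Rational(1, 4))) ≈ 303.25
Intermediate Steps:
Function('h')(N, W) = Pow(Add(-4, W), Rational(1, 2))
Mul(Mul(y, 15), Pow(Add(0, Function('h')(5, 6)), Rational(1, 2))) = Mul(Mul(17, 15), Pow(Add(0, Pow(Add(-4, 6), Rational(1, 2))), Rational(1, 2))) = Mul(255, Pow(Add(0, Pow(2, Rational(1, 2))), Rational(1, 2))) = Mul(255, Pow(Pow(2, Rational(1, 2)), Rational(1, 2))) = Mul(255, Pow(2, Rational(1, 4)))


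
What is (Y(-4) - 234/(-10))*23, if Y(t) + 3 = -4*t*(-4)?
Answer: -5014/5 ≈ -1002.8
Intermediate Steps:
Y(t) = -3 + 16*t (Y(t) = -3 - 4*t*(-4) = -3 + 16*t)
(Y(-4) - 234/(-10))*23 = ((-3 + 16*(-4)) - 234/(-10))*23 = ((-3 - 64) - 234*(-1)/10)*23 = (-67 - 18*(-13/10))*23 = (-67 + 117/5)*23 = -218/5*23 = -5014/5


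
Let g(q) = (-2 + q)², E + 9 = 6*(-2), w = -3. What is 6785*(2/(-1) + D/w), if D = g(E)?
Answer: -3629975/3 ≈ -1.2100e+6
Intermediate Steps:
E = -21 (E = -9 + 6*(-2) = -9 - 12 = -21)
D = 529 (D = (-2 - 21)² = (-23)² = 529)
6785*(2/(-1) + D/w) = 6785*(2/(-1) + 529/(-3)) = 6785*(2*(-1) + 529*(-⅓)) = 6785*(-2 - 529/3) = 6785*(-535/3) = -3629975/3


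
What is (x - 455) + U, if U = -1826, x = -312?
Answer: -2593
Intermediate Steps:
(x - 455) + U = (-312 - 455) - 1826 = -767 - 1826 = -2593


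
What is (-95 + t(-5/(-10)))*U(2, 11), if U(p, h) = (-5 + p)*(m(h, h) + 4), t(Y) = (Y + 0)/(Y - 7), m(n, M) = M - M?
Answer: 14832/13 ≈ 1140.9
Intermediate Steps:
m(n, M) = 0
t(Y) = Y/(-7 + Y)
U(p, h) = -20 + 4*p (U(p, h) = (-5 + p)*(0 + 4) = (-5 + p)*4 = -20 + 4*p)
(-95 + t(-5/(-10)))*U(2, 11) = (-95 + (-5/(-10))/(-7 - 5/(-10)))*(-20 + 4*2) = (-95 + (-5*(-⅒))/(-7 - 5*(-⅒)))*(-20 + 8) = (-95 + 1/(2*(-7 + ½)))*(-12) = (-95 + 1/(2*(-13/2)))*(-12) = (-95 + (½)*(-2/13))*(-12) = (-95 - 1/13)*(-12) = -1236/13*(-12) = 14832/13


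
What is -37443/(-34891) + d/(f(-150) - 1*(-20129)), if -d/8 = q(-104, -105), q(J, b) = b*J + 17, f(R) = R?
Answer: -2304749239/697087289 ≈ -3.3063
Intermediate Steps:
q(J, b) = 17 + J*b (q(J, b) = J*b + 17 = 17 + J*b)
d = -87496 (d = -8*(17 - 104*(-105)) = -8*(17 + 10920) = -8*10937 = -87496)
-37443/(-34891) + d/(f(-150) - 1*(-20129)) = -37443/(-34891) - 87496/(-150 - 1*(-20129)) = -37443*(-1/34891) - 87496/(-150 + 20129) = 37443/34891 - 87496/19979 = -2304749239/697087289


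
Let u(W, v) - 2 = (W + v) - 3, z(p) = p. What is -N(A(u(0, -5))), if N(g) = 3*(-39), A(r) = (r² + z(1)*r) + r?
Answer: 117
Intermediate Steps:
u(W, v) = -1 + W + v (u(W, v) = 2 + ((W + v) - 3) = 2 + (-3 + W + v) = -1 + W + v)
A(r) = r² + 2*r (A(r) = (r² + 1*r) + r = (r² + r) + r = (r + r²) + r = r² + 2*r)
N(g) = -117
-N(A(u(0, -5))) = -1*(-117) = 117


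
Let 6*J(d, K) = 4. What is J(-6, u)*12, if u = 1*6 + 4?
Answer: 8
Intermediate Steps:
u = 10 (u = 6 + 4 = 10)
J(d, K) = ⅔ (J(d, K) = (⅙)*4 = ⅔)
J(-6, u)*12 = (⅔)*12 = 8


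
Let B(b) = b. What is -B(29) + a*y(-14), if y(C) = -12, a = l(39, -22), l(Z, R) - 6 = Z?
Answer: -569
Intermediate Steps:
l(Z, R) = 6 + Z
a = 45 (a = 6 + 39 = 45)
-B(29) + a*y(-14) = -1*29 + 45*(-12) = -29 - 540 = -569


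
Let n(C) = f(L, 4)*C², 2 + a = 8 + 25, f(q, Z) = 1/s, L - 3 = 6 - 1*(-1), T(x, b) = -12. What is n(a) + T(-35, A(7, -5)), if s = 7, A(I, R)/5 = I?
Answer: 877/7 ≈ 125.29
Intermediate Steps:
A(I, R) = 5*I
L = 10 (L = 3 + (6 - 1*(-1)) = 3 + (6 + 1) = 3 + 7 = 10)
f(q, Z) = ⅐ (f(q, Z) = 1/7 = ⅐)
a = 31 (a = -2 + (8 + 25) = -2 + 33 = 31)
n(C) = C²/7
n(a) + T(-35, A(7, -5)) = (⅐)*31² - 12 = (⅐)*961 - 12 = 961/7 - 12 = 877/7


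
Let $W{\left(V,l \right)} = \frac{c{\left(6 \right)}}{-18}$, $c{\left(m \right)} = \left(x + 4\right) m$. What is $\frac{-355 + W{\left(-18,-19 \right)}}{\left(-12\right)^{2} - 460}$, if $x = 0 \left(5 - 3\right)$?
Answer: $\frac{1069}{948} \approx 1.1276$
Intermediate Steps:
$x = 0$ ($x = 0 \cdot 2 = 0$)
$c{\left(m \right)} = 4 m$ ($c{\left(m \right)} = \left(0 + 4\right) m = 4 m$)
$W{\left(V,l \right)} = - \frac{4}{3}$ ($W{\left(V,l \right)} = \frac{4 \cdot 6}{-18} = 24 \left(- \frac{1}{18}\right) = - \frac{4}{3}$)
$\frac{-355 + W{\left(-18,-19 \right)}}{\left(-12\right)^{2} - 460} = \frac{-355 - \frac{4}{3}}{\left(-12\right)^{2} - 460} = - \frac{1069}{3 \left(144 - 460\right)} = - \frac{1069}{3 \left(-316\right)} = \left(- \frac{1069}{3}\right) \left(- \frac{1}{316}\right) = \frac{1069}{948}$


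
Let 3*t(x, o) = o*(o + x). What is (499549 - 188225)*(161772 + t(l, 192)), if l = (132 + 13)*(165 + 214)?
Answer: 1149152922320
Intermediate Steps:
l = 54955 (l = 145*379 = 54955)
t(x, o) = o*(o + x)/3 (t(x, o) = (o*(o + x))/3 = o*(o + x)/3)
(499549 - 188225)*(161772 + t(l, 192)) = (499549 - 188225)*(161772 + (⅓)*192*(192 + 54955)) = 311324*(161772 + (⅓)*192*55147) = 311324*(161772 + 3529408) = 311324*3691180 = 1149152922320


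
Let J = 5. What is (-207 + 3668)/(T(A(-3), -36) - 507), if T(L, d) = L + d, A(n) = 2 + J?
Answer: -3461/536 ≈ -6.4571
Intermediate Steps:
A(n) = 7 (A(n) = 2 + 5 = 7)
(-207 + 3668)/(T(A(-3), -36) - 507) = (-207 + 3668)/((7 - 36) - 507) = 3461/(-29 - 507) = 3461/(-536) = 3461*(-1/536) = -3461/536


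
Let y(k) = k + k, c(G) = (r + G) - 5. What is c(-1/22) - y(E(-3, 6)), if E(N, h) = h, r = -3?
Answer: -441/22 ≈ -20.045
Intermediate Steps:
c(G) = -8 + G (c(G) = (-3 + G) - 5 = -8 + G)
y(k) = 2*k
c(-1/22) - y(E(-3, 6)) = (-8 - 1/22) - 2*6 = (-8 - 1*1/22) - 1*12 = (-8 - 1/22) - 12 = -177/22 - 12 = -441/22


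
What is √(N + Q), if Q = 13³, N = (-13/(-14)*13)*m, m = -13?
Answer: 169*√14/14 ≈ 45.167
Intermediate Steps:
N = -2197/14 (N = (-13/(-14)*13)*(-13) = (-13*(-1/14)*13)*(-13) = ((13/14)*13)*(-13) = (169/14)*(-13) = -2197/14 ≈ -156.93)
Q = 2197
√(N + Q) = √(-2197/14 + 2197) = √(28561/14) = 169*√14/14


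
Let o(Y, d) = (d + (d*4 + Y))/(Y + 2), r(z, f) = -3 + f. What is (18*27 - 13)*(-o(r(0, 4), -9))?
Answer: 20812/3 ≈ 6937.3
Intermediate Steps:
o(Y, d) = (Y + 5*d)/(2 + Y) (o(Y, d) = (d + (4*d + Y))/(2 + Y) = (d + (Y + 4*d))/(2 + Y) = (Y + 5*d)/(2 + Y))
(18*27 - 13)*(-o(r(0, 4), -9)) = (18*27 - 13)*(-((-3 + 4) + 5*(-9))/(2 + (-3 + 4))) = (486 - 13)*(-(1 - 45)/(2 + 1)) = 473*(-(-44)/3) = 473*(-1*(-44/3)) = 473*(44/3) = 20812/3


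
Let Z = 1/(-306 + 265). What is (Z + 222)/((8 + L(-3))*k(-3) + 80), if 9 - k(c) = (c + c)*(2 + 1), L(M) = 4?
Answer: 9101/16564 ≈ 0.54944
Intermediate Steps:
Z = -1/41 (Z = 1/(-41) = -1/41 ≈ -0.024390)
k(c) = 9 - 6*c (k(c) = 9 - (c + c)*(2 + 1) = 9 - 2*c*3 = 9 - 6*c)
(Z + 222)/((8 + L(-3))*k(-3) + 80) = (-1/41 + 222)/((8 + 4)*(9 - 6*(-3)) + 80) = 9101/(41*(12*(9 + 18) + 80)) = 9101/(41*(12*27 + 80)) = 9101/(41*(324 + 80)) = (9101/41)/404 = (9101/41)*(1/404) = 9101/16564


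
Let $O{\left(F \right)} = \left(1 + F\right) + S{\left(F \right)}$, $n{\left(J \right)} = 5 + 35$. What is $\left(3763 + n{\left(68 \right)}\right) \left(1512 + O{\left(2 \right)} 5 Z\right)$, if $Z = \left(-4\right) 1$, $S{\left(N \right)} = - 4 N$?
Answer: $6130436$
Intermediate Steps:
$n{\left(J \right)} = 40$
$O{\left(F \right)} = 1 - 3 F$ ($O{\left(F \right)} = \left(1 + F\right) - 4 F = 1 - 3 F$)
$Z = -4$
$\left(3763 + n{\left(68 \right)}\right) \left(1512 + O{\left(2 \right)} 5 Z\right) = \left(3763 + 40\right) \left(1512 + \left(1 - 6\right) 5 \left(-4\right)\right) = 3803 \left(1512 + \left(1 - 6\right) 5 \left(-4\right)\right) = 3803 \left(1512 + \left(-5\right) 5 \left(-4\right)\right) = 3803 \left(1512 - -100\right) = 3803 \left(1512 + 100\right) = 3803 \cdot 1612 = 6130436$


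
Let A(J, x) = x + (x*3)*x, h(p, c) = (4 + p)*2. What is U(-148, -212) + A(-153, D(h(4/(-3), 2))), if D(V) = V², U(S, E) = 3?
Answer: 66385/27 ≈ 2458.7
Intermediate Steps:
h(p, c) = 8 + 2*p
A(J, x) = x + 3*x² (A(J, x) = x + (3*x)*x = x + 3*x²)
U(-148, -212) + A(-153, D(h(4/(-3), 2))) = 3 + (8 + 2*(4/(-3)))²*(1 + 3*(8 + 2*(4/(-3)))²) = 3 + (8 + 2*(4*(-⅓)))²*(1 + 3*(8 + 2*(4*(-⅓)))²) = 3 + (8 + 2*(-4/3))²*(1 + 3*(8 + 2*(-4/3))²) = 3 + (8 - 8/3)²*(1 + 3*(8 - 8/3)²) = 3 + (16/3)²*(1 + 3*(16/3)²) = 3 + 256*(1 + 3*(256/9))/9 = 3 + 256*(1 + 256/3)/9 = 3 + (256/9)*(259/3) = 3 + 66304/27 = 66385/27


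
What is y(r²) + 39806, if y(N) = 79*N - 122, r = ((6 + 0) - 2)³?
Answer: 363268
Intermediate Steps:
r = 64 (r = (6 - 2)³ = 4³ = 64)
y(N) = -122 + 79*N
y(r²) + 39806 = (-122 + 79*64²) + 39806 = (-122 + 79*4096) + 39806 = (-122 + 323584) + 39806 = 323462 + 39806 = 363268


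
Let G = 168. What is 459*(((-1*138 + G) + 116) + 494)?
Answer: 293760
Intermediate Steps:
459*(((-1*138 + G) + 116) + 494) = 459*(((-1*138 + 168) + 116) + 494) = 459*(((-138 + 168) + 116) + 494) = 459*((30 + 116) + 494) = 459*(146 + 494) = 459*640 = 293760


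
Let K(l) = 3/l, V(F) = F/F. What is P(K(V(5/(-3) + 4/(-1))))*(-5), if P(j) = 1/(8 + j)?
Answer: -5/11 ≈ -0.45455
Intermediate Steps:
V(F) = 1
P(K(V(5/(-3) + 4/(-1))))*(-5) = -5/(8 + 3/1) = -5/(8 + 3*1) = -5/(8 + 3) = -5/11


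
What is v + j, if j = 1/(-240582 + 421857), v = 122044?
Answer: 22123526101/181275 ≈ 1.2204e+5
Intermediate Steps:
j = 1/181275 ≈ 5.5165e-6
v + j = 122044 + 1/181275 = 22123526101/181275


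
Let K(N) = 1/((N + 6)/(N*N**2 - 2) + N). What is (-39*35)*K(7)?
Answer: -31031/160 ≈ -193.94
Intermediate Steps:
K(N) = 1/(N + (6 + N)/(-2 + N**3)) (K(N) = 1/((6 + N)/(N**3 - 2) + N) = 1/((6 + N)/(-2 + N**3) + N) = 1/(N + (6 + N)/(-2 + N**3)))
(-39*35)*K(7) = (-39*35)*((-2 + 7**3)/(6 + 7**4 - 1*7)) = -1365*(-2 + 343)/(6 + 2401 - 7) = -1365*341/2400 = -31031/160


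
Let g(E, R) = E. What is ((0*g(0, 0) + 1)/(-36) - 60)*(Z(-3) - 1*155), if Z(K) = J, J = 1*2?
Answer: 36737/4 ≈ 9184.3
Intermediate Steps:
J = 2
Z(K) = 2
((0*g(0, 0) + 1)/(-36) - 60)*(Z(-3) - 1*155) = ((0*0 + 1)/(-36) - 60)*(2 - 1*155) = ((0 + 1)*(-1/36) - 60)*(2 - 155) = (1*(-1/36) - 60)*(-153) = (-1/36 - 60)*(-153) = -2161/36*(-153) = 36737/4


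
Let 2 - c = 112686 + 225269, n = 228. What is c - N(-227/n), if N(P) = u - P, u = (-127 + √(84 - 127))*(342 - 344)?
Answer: -77111423/228 + 2*I*√43 ≈ -3.3821e+5 + 13.115*I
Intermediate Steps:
u = 254 - 2*I*√43 (u = (-127 + √(-43))*(-2) = (-127 + I*√43)*(-2) = 254 - 2*I*√43 ≈ 254.0 - 13.115*I)
N(P) = 254 - P - 2*I*√43 (N(P) = (254 - 2*I*√43) - P = 254 - P - 2*I*√43)
c = -337953 (c = 2 - (112686 + 225269) = 2 - 1*337955 = 2 - 337955 = -337953)
c - N(-227/n) = -337953 - (254 - (-227)/228 - 2*I*√43) = -337953 - (254 - 1*(-227/228) - 2*I*√43) = -337953 - (254 + 227/228 - 2*I*√43) = -337953 - (58139/228 - 2*I*√43) = -337953 + (-58139/228 + 2*I*√43) = -77111423/228 + 2*I*√43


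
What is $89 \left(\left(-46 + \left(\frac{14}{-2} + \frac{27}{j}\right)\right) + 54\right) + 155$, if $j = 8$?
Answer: $\frac{4355}{8} \approx 544.38$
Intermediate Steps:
$89 \left(\left(-46 + \left(\frac{14}{-2} + \frac{27}{j}\right)\right) + 54\right) + 155 = 89 \left(\left(-46 + \left(\frac{14}{-2} + \frac{27}{8}\right)\right) + 54\right) + 155 = 89 \left(\left(-46 + \left(14 \left(- \frac{1}{2}\right) + 27 \cdot \frac{1}{8}\right)\right) + 54\right) + 155 = 89 \left(\left(-46 + \left(-7 + \frac{27}{8}\right)\right) + 54\right) + 155 = 89 \left(\left(-46 - \frac{29}{8}\right) + 54\right) + 155 = 89 \left(- \frac{397}{8} + 54\right) + 155 = 89 \cdot \frac{35}{8} + 155 = \frac{3115}{8} + 155 = \frac{4355}{8}$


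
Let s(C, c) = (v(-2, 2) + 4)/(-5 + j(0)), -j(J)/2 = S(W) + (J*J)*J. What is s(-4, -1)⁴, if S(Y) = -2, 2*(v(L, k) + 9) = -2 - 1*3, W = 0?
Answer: 50625/16 ≈ 3164.1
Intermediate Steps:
v(L, k) = -23/2 (v(L, k) = -9 + (-2 - 1*3)/2 = -9 + (-2 - 3)/2 = -9 + (½)*(-5) = -9 - 5/2 = -23/2)
j(J) = 4 - 2*J³ (j(J) = -2*(-2 + (J*J)*J) = -2*(-2 + J²*J) = -2*(-2 + J³) = 4 - 2*J³)
s(C, c) = 15/2 (s(C, c) = (-23/2 + 4)/(-5 + (4 - 2*0³)) = -15/(2*(-5 + (4 - 2*0))) = -15/(2*(-5 + (4 + 0))) = -15/(2*(-5 + 4)) = -15/2/(-1) = -15/2*(-1) = 15/2)
s(-4, -1)⁴ = (15/2)⁴ = 50625/16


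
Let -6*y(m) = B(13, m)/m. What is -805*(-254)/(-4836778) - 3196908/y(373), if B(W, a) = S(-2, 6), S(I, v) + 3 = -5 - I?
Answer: -2883799943774311/2418389 ≈ -1.1924e+9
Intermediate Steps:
S(I, v) = -8 - I (S(I, v) = -3 + (-5 - I) = -8 - I)
B(W, a) = -6 (B(W, a) = -8 - 1*(-2) = -8 + 2 = -6)
y(m) = 1/m (y(m) = -(-1)/m = 1/m)
-805*(-254)/(-4836778) - 3196908/y(373) = -805*(-254)/(-4836778) - 3196908/(1/373) = 204470*(-1/4836778) - 3196908/1/373 = -102235/2418389 - 3196908*373 = -102235/2418389 - 1192446684 = -2883799943774311/2418389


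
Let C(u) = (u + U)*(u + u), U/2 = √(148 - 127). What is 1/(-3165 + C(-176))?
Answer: 58787/3445503433 + 704*√21/3445503433 ≈ 1.7998e-5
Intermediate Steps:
U = 2*√21 (U = 2*√(148 - 127) = 2*√21 ≈ 9.1651)
C(u) = 2*u*(u + 2*√21) (C(u) = (u + 2*√21)*(u + u) = (u + 2*√21)*(2*u) = 2*u*(u + 2*√21))
1/(-3165 + C(-176)) = 1/(-3165 + 2*(-176)*(-176 + 2*√21)) = 1/(-3165 + (61952 - 704*√21)) = 1/(58787 - 704*√21)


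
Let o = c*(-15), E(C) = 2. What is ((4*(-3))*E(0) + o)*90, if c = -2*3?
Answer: 5940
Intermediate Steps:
c = -6
o = 90 (o = -6*(-15) = 90)
((4*(-3))*E(0) + o)*90 = ((4*(-3))*2 + 90)*90 = (-12*2 + 90)*90 = (-24 + 90)*90 = 66*90 = 5940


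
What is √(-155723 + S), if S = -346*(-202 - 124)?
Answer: I*√42927 ≈ 207.19*I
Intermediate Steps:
S = 112796 (S = -346*(-326) = 112796)
√(-155723 + S) = √(-155723 + 112796) = √(-42927) = I*√42927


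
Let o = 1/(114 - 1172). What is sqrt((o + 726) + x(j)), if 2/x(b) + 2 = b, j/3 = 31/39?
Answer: sqrt(38680430)/230 ≈ 27.041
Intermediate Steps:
j = 31/13 (j = 3*(31/39) = 31/13 ≈ 2.3846)
o = -1/1058 (o = 1/(-1058) = -1/1058 ≈ -0.00094518)
x(b) = 2/(-2 + b)
sqrt((o + 726) + x(j)) = sqrt((-1/1058 + 726) + 2/(-2 + 31/13)) = sqrt(768107/1058 + 2/(5/13)) = sqrt(768107/1058 + 2*(13/5)) = sqrt(768107/1058 + 26/5) = sqrt(3868043/5290) = sqrt(38680430)/230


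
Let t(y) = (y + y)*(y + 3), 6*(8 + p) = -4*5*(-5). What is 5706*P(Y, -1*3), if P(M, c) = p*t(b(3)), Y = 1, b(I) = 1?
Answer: 395616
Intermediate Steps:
p = 26/3 (p = -8 + (-4*5*(-5))/6 = -8 + (-20*(-5))/6 = -8 + (⅙)*100 = -8 + 50/3 = 26/3 ≈ 8.6667)
t(y) = 2*y*(3 + y) (t(y) = (2*y)*(3 + y) = 2*y*(3 + y))
P(M, c) = 208/3 (P(M, c) = 26*(2*1*(3 + 1))/3 = 26*(2*1*4)/3 = (26/3)*8 = 208/3)
5706*P(Y, -1*3) = 5706*(208/3) = 395616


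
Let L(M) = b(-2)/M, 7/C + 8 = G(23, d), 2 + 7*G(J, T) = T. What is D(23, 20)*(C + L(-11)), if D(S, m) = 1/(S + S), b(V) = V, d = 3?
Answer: -39/2530 ≈ -0.015415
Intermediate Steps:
G(J, T) = -2/7 + T/7
D(S, m) = 1/(2*S)
C = -49/55 (C = 7/(-8 + (-2/7 + (⅐)*3)) = 7/(-8 + (-2/7 + 3/7)) = 7/(-8 + ⅐) = 7/(-55/7) = 7*(-7/55) = -49/55 ≈ -0.89091)
L(M) = -2/M
D(23, 20)*(C + L(-11)) = ((½)/23)*(-49/55 - 2/(-11)) = ((½)*(1/23))*(-49/55 - 2*(-1/11)) = (-49/55 + 2/11)/46 = (1/46)*(-39/55) = -39/2530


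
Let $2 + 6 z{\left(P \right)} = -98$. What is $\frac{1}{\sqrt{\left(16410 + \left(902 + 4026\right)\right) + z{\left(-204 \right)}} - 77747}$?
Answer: $- \frac{233241}{18133724063} - \frac{2 \sqrt{47973}}{18133724063} \approx -1.2886 \cdot 10^{-5}$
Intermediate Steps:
$z{\left(P \right)} = - \frac{50}{3}$ ($z{\left(P \right)} = - \frac{1}{3} + \frac{1}{6} \left(-98\right) = - \frac{1}{3} - \frac{49}{3} = - \frac{50}{3}$)
$\frac{1}{\sqrt{\left(16410 + \left(902 + 4026\right)\right) + z{\left(-204 \right)}} - 77747} = \frac{1}{\sqrt{\left(16410 + \left(902 + 4026\right)\right) - \frac{50}{3}} - 77747} = \frac{1}{\sqrt{\left(16410 + 4928\right) - \frac{50}{3}} - 77747} = \frac{1}{\sqrt{21338 - \frac{50}{3}} - 77747} = \frac{1}{\sqrt{\frac{63964}{3}} - 77747} = \frac{1}{\frac{2 \sqrt{47973}}{3} - 77747} = \frac{1}{-77747 + \frac{2 \sqrt{47973}}{3}}$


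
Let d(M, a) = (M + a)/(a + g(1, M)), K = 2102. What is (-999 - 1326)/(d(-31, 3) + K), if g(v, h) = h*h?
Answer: -22413/20263 ≈ -1.1061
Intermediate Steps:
g(v, h) = h²
d(M, a) = (M + a)/(a + M²)
(-999 - 1326)/(d(-31, 3) + K) = (-999 - 1326)/((-31 + 3)/(3 + (-31)²) + 2102) = -2325/(-28/(3 + 961) + 2102) = -2325/(-28/964 + 2102) = -2325/((1/964)*(-28) + 2102) = -2325/(-7/241 + 2102) = -2325/506575/241 = -2325*241/506575 = -22413/20263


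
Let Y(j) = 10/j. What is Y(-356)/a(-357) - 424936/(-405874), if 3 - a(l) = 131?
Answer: 4841885597/4623716608 ≈ 1.0472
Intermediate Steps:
a(l) = -128 (a(l) = 3 - 1*131 = 3 - 131 = -128)
Y(-356)/a(-357) - 424936/(-405874) = (10/(-356))/(-128) - 424936/(-405874) = (10*(-1/356))*(-1/128) - 424936*(-1/405874) = -5/178*(-1/128) + 212468/202937 = 5/22784 + 212468/202937 = 4841885597/4623716608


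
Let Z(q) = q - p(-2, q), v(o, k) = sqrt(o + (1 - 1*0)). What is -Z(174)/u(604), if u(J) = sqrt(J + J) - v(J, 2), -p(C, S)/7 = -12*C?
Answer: -342/(-11*sqrt(5) + 2*sqrt(302)) ≈ -33.663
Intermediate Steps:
v(o, k) = sqrt(1 + o) (v(o, k) = sqrt(o + (1 + 0)) = sqrt(o + 1) = sqrt(1 + o))
p(C, S) = 84*C (p(C, S) = -(-84)*C = 84*C)
u(J) = -sqrt(1 + J) + sqrt(2)*sqrt(J) (u(J) = sqrt(J + J) - sqrt(1 + J) = sqrt(2*J) - sqrt(1 + J) = sqrt(2)*sqrt(J) - sqrt(1 + J) = -sqrt(1 + J) + sqrt(2)*sqrt(J))
Z(q) = 168 + q (Z(q) = q - 84*(-2) = q - 1*(-168) = q + 168 = 168 + q)
-Z(174)/u(604) = -(168 + 174)/(-sqrt(1 + 604) + sqrt(2)*sqrt(604)) = -342/(-sqrt(605) + sqrt(2)*(2*sqrt(151))) = -342/(-11*sqrt(5) + 2*sqrt(302))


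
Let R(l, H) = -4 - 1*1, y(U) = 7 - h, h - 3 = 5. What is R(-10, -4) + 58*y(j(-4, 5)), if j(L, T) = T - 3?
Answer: -63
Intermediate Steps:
h = 8 (h = 3 + 5 = 8)
j(L, T) = -3 + T
y(U) = -1 (y(U) = 7 - 1*8 = 7 - 8 = -1)
R(l, H) = -5 (R(l, H) = -4 - 1 = -5)
R(-10, -4) + 58*y(j(-4, 5)) = -5 + 58*(-1) = -5 - 58 = -63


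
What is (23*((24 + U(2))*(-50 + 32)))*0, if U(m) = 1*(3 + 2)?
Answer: 0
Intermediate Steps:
U(m) = 5 (U(m) = 1*5 = 5)
(23*((24 + U(2))*(-50 + 32)))*0 = (23*((24 + 5)*(-50 + 32)))*0 = (23*(29*(-18)))*0 = (23*(-522))*0 = -12006*0 = 0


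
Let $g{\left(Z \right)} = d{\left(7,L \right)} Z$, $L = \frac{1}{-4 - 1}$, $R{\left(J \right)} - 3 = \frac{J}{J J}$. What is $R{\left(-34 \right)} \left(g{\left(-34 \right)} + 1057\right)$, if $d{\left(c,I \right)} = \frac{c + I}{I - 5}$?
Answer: $\frac{1446219}{442} \approx 3272.0$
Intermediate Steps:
$R{\left(J \right)} = 3 + \frac{1}{J}$ ($R{\left(J \right)} = 3 + \frac{J}{J J} = 3 + \frac{J}{J^{2}} = 3 + \frac{1}{J}$)
$L = - \frac{1}{5}$ ($L = \frac{1}{-5} = - \frac{1}{5} \approx -0.2$)
$d{\left(c,I \right)} = \frac{I + c}{-5 + I}$
$g{\left(Z \right)} = - \frac{17 Z}{13}$ ($g{\left(Z \right)} = \frac{- \frac{1}{5} + 7}{-5 - \frac{1}{5}} Z = \frac{1}{- \frac{26}{5}} \cdot \frac{34}{5} Z = \left(- \frac{5}{26}\right) \frac{34}{5} Z = - \frac{17 Z}{13}$)
$R{\left(-34 \right)} \left(g{\left(-34 \right)} + 1057\right) = \left(3 + \frac{1}{-34}\right) \left(\left(- \frac{17}{13}\right) \left(-34\right) + 1057\right) = \left(3 - \frac{1}{34}\right) \left(\frac{578}{13} + 1057\right) = \frac{101}{34} \cdot \frac{14319}{13} = \frac{1446219}{442}$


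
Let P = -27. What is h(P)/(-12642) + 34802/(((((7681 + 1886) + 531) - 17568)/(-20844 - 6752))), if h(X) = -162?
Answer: 1011777278417/7869645 ≈ 1.2857e+5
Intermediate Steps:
h(P)/(-12642) + 34802/(((((7681 + 1886) + 531) - 17568)/(-20844 - 6752))) = -162/(-12642) + 34802/(((((7681 + 1886) + 531) - 17568)/(-20844 - 6752))) = -162*(-1/12642) + 34802/((((9567 + 531) - 17568)/(-27596))) = 27/2107 + 34802/(((10098 - 17568)*(-1/27596))) = 27/2107 + 34802/((-7470*(-1/27596))) = 27/2107 + 34802/(3735/13798) = 27/2107 + 34802*(13798/3735) = 27/2107 + 480197996/3735 = 1011777278417/7869645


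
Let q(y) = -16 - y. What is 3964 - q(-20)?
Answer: 3960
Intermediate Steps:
3964 - q(-20) = 3964 - (-16 - 1*(-20)) = 3964 - (-16 + 20) = 3964 - 1*4 = 3964 - 4 = 3960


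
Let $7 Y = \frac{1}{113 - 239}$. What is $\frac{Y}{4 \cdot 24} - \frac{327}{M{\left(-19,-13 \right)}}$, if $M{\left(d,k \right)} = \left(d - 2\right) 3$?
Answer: $\frac{439487}{84672} \approx 5.1905$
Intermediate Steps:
$M{\left(d,k \right)} = -6 + 3 d$ ($M{\left(d,k \right)} = \left(-2 + d\right) 3 = -6 + 3 d$)
$Y = - \frac{1}{882}$ ($Y = \frac{1}{7 \left(113 - 239\right)} = \frac{1}{7 \left(-126\right)} = \frac{1}{7} \left(- \frac{1}{126}\right) = - \frac{1}{882} \approx -0.0011338$)
$\frac{Y}{4 \cdot 24} - \frac{327}{M{\left(-19,-13 \right)}} = - \frac{1}{882 \cdot 4 \cdot 24} - \frac{327}{-6 + 3 \left(-19\right)} = - \frac{1}{882 \cdot 96} - \frac{327}{-6 - 57} = \left(- \frac{1}{882}\right) \frac{1}{96} - \frac{327}{-63} = - \frac{1}{84672} - - \frac{109}{21} = - \frac{1}{84672} + \frac{109}{21} = \frac{439487}{84672}$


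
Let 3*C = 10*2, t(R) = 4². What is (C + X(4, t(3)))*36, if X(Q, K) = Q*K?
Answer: 2544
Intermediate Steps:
t(R) = 16
X(Q, K) = K*Q
C = 20/3 (C = (10*2)/3 = (⅓)*20 = 20/3 ≈ 6.6667)
(C + X(4, t(3)))*36 = (20/3 + 16*4)*36 = (20/3 + 64)*36 = (212/3)*36 = 2544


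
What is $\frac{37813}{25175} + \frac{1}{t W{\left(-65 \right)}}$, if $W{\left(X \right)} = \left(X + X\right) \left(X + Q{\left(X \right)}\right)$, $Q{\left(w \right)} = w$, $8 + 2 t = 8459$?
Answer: $\frac{108010491101}{71910826650} \approx 1.502$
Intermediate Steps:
$t = \frac{8451}{2}$ ($t = -4 + \frac{1}{2} \cdot 8459 = -4 + \frac{8459}{2} = \frac{8451}{2} \approx 4225.5$)
$W{\left(X \right)} = 4 X^{2}$ ($W{\left(X \right)} = \left(X + X\right) \left(X + X\right) = 2 X 2 X = 4 X^{2}$)
$\frac{37813}{25175} + \frac{1}{t W{\left(-65 \right)}} = \frac{37813}{25175} + \frac{1}{\frac{8451}{2} \cdot 4 \left(-65\right)^{2}} = 37813 \cdot \frac{1}{25175} + \frac{2}{8451 \cdot 4 \cdot 4225} = \frac{37813}{25175} + \frac{2}{8451 \cdot 16900} = \frac{37813}{25175} + \frac{2}{8451} \cdot \frac{1}{16900} = \frac{37813}{25175} + \frac{1}{71410950} = \frac{108010491101}{71910826650}$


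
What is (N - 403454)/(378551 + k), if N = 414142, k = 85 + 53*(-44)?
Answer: 668/23519 ≈ 0.028403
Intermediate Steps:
k = -2247 (k = 85 - 2332 = -2247)
(N - 403454)/(378551 + k) = (414142 - 403454)/(378551 - 2247) = 10688/376304 = 10688*(1/376304) = 668/23519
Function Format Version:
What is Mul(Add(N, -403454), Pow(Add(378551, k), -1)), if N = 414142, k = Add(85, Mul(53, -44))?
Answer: Rational(668, 23519) ≈ 0.028403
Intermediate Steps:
k = -2247 (k = Add(85, -2332) = -2247)
Mul(Add(N, -403454), Pow(Add(378551, k), -1)) = Mul(Add(414142, -403454), Pow(Add(378551, -2247), -1)) = Mul(10688, Pow(376304, -1)) = Mul(10688, Rational(1, 376304)) = Rational(668, 23519)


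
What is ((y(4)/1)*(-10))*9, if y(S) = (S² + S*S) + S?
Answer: -3240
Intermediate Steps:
y(S) = S + 2*S² (y(S) = (S² + S²) + S = 2*S² + S = S + 2*S²)
((y(4)/1)*(-10))*9 = (((4*(1 + 2*4))/1)*(-10))*9 = (((4*(1 + 8))*1)*(-10))*9 = (((4*9)*1)*(-10))*9 = ((36*1)*(-10))*9 = (36*(-10))*9 = -360*9 = -3240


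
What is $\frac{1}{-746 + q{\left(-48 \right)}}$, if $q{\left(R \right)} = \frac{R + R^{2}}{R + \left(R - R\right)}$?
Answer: $- \frac{1}{793} \approx -0.001261$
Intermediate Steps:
$q{\left(R \right)} = \frac{R + R^{2}}{R}$ ($q{\left(R \right)} = \frac{R + R^{2}}{R + 0} = \frac{R + R^{2}}{R}$)
$\frac{1}{-746 + q{\left(-48 \right)}} = \frac{1}{-746 + \left(1 - 48\right)} = \frac{1}{-746 - 47} = \frac{1}{-793} = - \frac{1}{793}$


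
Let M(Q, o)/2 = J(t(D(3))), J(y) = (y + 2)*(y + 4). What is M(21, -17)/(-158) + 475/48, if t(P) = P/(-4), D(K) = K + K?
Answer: 37465/3792 ≈ 9.8800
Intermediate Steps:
D(K) = 2*K
t(P) = -P/4 (t(P) = P*(-1/4) = -P/4)
J(y) = (2 + y)*(4 + y)
M(Q, o) = 5/2 (M(Q, o) = 2*(8 + (-3/2)**2 + 6*(-3/2)) = 2*(8 + 9/4 - 9) = 2*(5/4) = 5/2)
M(21, -17)/(-158) + 475/48 = (5/2)/(-158) + 475/48 = (5/2)*(-1/158) + 475*(1/48) = -5/316 + 475/48 = 37465/3792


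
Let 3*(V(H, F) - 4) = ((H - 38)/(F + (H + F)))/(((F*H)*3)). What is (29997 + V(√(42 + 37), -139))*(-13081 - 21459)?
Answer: -6672207471455020/6438897 + 8047820*√79/169557621 ≈ -1.0362e+9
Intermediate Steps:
V(H, F) = 4 + (-38 + H)/(9*F*H*(H + 2*F)) (V(H, F) = 4 + (((H - 38)/(F + (H + F)))/(((F*H)*3)))/3 = 4 + (((-38 + H)/(F + (F + H)))/((3*F*H)))/3 = 4 + (((-38 + H)/(H + 2*F))*(1/(3*F*H)))/3 = 4 + ((-38 + H)/(3*F*H*(H + 2*F)))/3 = 4 + (-38 + H)/(9*F*H*(H + 2*F)))
(29997 + V(√(42 + 37), -139))*(-13081 - 21459) = (29997 + (⅑)*(-38 + √(42 + 37) + 36*(-139)*(√(42 + 37))² + 72*√(42 + 37)*(-139)²)/(-139*√(42 + 37)*(√(42 + 37) + 2*(-139))))*(-13081 - 21459) = (29997 + (⅑)*(-1/139)*(-38 + √79 + 36*(-139)*(√79)² + 72*√79*19321)/(√79*(√79 - 278)))*(-34540) = (29997 + (⅑)*(-1/139)*(√79/79)*(-38 + √79 + 36*(-139)*79 + 1391112*√79)/(-278 + √79))*(-34540) = (29997 + (⅑)*(-1/139)*(√79/79)*(-38 + √79 - 395316 + 1391112*√79)/(-278 + √79))*(-34540) = (29997 + (⅑)*(-1/139)*(√79/79)*(-395354 + 1391113*√79)/(-278 + √79))*(-34540) = (29997 - √79*(-395354 + 1391113*√79)/(98829*(-278 + √79)))*(-34540) = -1036096380 + 34540*√79*(-395354 + 1391113*√79)/(98829*(-278 + √79))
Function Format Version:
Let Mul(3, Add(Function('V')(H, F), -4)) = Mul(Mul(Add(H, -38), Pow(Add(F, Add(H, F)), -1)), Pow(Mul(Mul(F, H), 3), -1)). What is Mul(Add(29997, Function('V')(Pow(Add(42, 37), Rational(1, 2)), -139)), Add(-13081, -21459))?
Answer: Add(Rational(-6672207471455020, 6438897), Mul(Rational(8047820, 169557621), Pow(79, Rational(1, 2)))) ≈ -1.0362e+9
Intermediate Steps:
Function('V')(H, F) = Add(4, Mul(Rational(1, 9), Pow(F, -1), Pow(H, -1), Pow(Add(H, Mul(2, F)), -1), Add(-38, H))) (Function('V')(H, F) = Add(4, Mul(Rational(1, 3), Mul(Mul(Add(H, -38), Pow(Add(F, Add(H, F)), -1)), Pow(Mul(Mul(F, H), 3), -1)))) = Add(4, Mul(Rational(1, 3), Mul(Mul(Add(-38, H), Pow(Add(F, Add(F, H)), -1)), Pow(Mul(3, F, H), -1)))) = Add(4, Mul(Rational(1, 3), Mul(Mul(Add(-38, H), Pow(Add(H, Mul(2, F)), -1)), Mul(Rational(1, 3), Pow(F, -1), Pow(H, -1))))) = Add(4, Mul(Rational(1, 3), Mul(Mul(Pow(Add(H, Mul(2, F)), -1), Add(-38, H)), Mul(Rational(1, 3), Pow(F, -1), Pow(H, -1))))) = Add(4, Mul(Rational(1, 3), Mul(Rational(1, 3), Pow(F, -1), Pow(H, -1), Pow(Add(H, Mul(2, F)), -1), Add(-38, H)))) = Add(4, Mul(Rational(1, 9), Pow(F, -1), Pow(H, -1), Pow(Add(H, Mul(2, F)), -1), Add(-38, H))))
Mul(Add(29997, Function('V')(Pow(Add(42, 37), Rational(1, 2)), -139)), Add(-13081, -21459)) = Mul(Add(29997, Mul(Rational(1, 9), Pow(-139, -1), Pow(Pow(Add(42, 37), Rational(1, 2)), -1), Pow(Add(Pow(Add(42, 37), Rational(1, 2)), Mul(2, -139)), -1), Add(-38, Pow(Add(42, 37), Rational(1, 2)), Mul(36, -139, Pow(Pow(Add(42, 37), Rational(1, 2)), 2)), Mul(72, Pow(Add(42, 37), Rational(1, 2)), Pow(-139, 2))))), Add(-13081, -21459)) = Mul(Add(29997, Mul(Rational(1, 9), Rational(-1, 139), Pow(Pow(79, Rational(1, 2)), -1), Pow(Add(Pow(79, Rational(1, 2)), -278), -1), Add(-38, Pow(79, Rational(1, 2)), Mul(36, -139, Pow(Pow(79, Rational(1, 2)), 2)), Mul(72, Pow(79, Rational(1, 2)), 19321)))), -34540) = Mul(Add(29997, Mul(Rational(1, 9), Rational(-1, 139), Mul(Rational(1, 79), Pow(79, Rational(1, 2))), Pow(Add(-278, Pow(79, Rational(1, 2))), -1), Add(-38, Pow(79, Rational(1, 2)), Mul(36, -139, 79), Mul(1391112, Pow(79, Rational(1, 2)))))), -34540) = Mul(Add(29997, Mul(Rational(1, 9), Rational(-1, 139), Mul(Rational(1, 79), Pow(79, Rational(1, 2))), Pow(Add(-278, Pow(79, Rational(1, 2))), -1), Add(-38, Pow(79, Rational(1, 2)), -395316, Mul(1391112, Pow(79, Rational(1, 2)))))), -34540) = Mul(Add(29997, Mul(Rational(1, 9), Rational(-1, 139), Mul(Rational(1, 79), Pow(79, Rational(1, 2))), Pow(Add(-278, Pow(79, Rational(1, 2))), -1), Add(-395354, Mul(1391113, Pow(79, Rational(1, 2)))))), -34540) = Mul(Add(29997, Mul(Rational(-1, 98829), Pow(79, Rational(1, 2)), Pow(Add(-278, Pow(79, Rational(1, 2))), -1), Add(-395354, Mul(1391113, Pow(79, Rational(1, 2)))))), -34540) = Add(-1036096380, Mul(Rational(34540, 98829), Pow(79, Rational(1, 2)), Pow(Add(-278, Pow(79, Rational(1, 2))), -1), Add(-395354, Mul(1391113, Pow(79, Rational(1, 2))))))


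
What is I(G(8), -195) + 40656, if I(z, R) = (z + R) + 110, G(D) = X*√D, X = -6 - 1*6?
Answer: 40571 - 24*√2 ≈ 40537.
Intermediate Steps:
X = -12 (X = -6 - 6 = -12)
G(D) = -12*√D
I(z, R) = 110 + R + z (I(z, R) = (R + z) + 110 = 110 + R + z)
I(G(8), -195) + 40656 = (110 - 195 - 24*√2) + 40656 = (-85 - 24*√2) + 40656 = 40571 - 24*√2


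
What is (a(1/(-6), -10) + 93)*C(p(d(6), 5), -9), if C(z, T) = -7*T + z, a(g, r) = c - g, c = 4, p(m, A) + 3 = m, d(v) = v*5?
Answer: 8745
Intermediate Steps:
d(v) = 5*v
p(m, A) = -3 + m
a(g, r) = 4 - g
C(z, T) = z - 7*T
(a(1/(-6), -10) + 93)*C(p(d(6), 5), -9) = ((4 - 1/(-6)) + 93)*((-3 + 5*6) - 7*(-9)) = ((4 - 1*(-⅙)) + 93)*((-3 + 30) + 63) = ((4 + ⅙) + 93)*(27 + 63) = (25/6 + 93)*90 = (583/6)*90 = 8745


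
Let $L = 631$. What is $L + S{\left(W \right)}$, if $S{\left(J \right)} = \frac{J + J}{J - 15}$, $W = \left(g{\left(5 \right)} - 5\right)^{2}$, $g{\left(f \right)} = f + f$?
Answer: $636$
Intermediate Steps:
$g{\left(f \right)} = 2 f$
$W = 25$ ($W = \left(2 \cdot 5 - 5\right)^{2} = \left(10 - 5\right)^{2} = 5^{2} = 25$)
$S{\left(J \right)} = \frac{2 J}{-15 + J}$
$L + S{\left(W \right)} = 631 + 2 \cdot 25 \frac{1}{-15 + 25} = 631 + 2 \cdot 25 \cdot \frac{1}{10} = 631 + 5 = 636$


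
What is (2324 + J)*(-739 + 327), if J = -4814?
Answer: 1025880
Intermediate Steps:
(2324 + J)*(-739 + 327) = (2324 - 4814)*(-739 + 327) = -2490*(-412) = 1025880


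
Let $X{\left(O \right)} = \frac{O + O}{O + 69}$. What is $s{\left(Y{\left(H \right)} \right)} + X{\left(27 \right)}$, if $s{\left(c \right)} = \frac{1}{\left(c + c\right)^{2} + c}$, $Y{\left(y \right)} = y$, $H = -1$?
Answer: $\frac{43}{48} \approx 0.89583$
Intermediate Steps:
$X{\left(O \right)} = \frac{2 O}{69 + O}$
$s{\left(c \right)} = \frac{1}{c + 4 c^{2}}$ ($s{\left(c \right)} = \frac{1}{\left(2 c\right)^{2} + c} = \frac{1}{4 c^{2} + c} = \frac{1}{c + 4 c^{2}}$)
$s{\left(Y{\left(H \right)} \right)} + X{\left(27 \right)} = \frac{1}{\left(-1\right) \left(1 + 4 \left(-1\right)\right)} + 2 \cdot 27 \frac{1}{69 + 27} = - \frac{1}{1 - 4} + 2 \cdot 27 \cdot \frac{1}{96} = - \frac{1}{-3} + 2 \cdot 27 \cdot \frac{1}{96} = \left(-1\right) \left(- \frac{1}{3}\right) + \frac{9}{16} = \frac{1}{3} + \frac{9}{16} = \frac{43}{48}$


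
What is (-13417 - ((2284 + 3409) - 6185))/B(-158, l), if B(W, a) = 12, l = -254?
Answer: -12925/12 ≈ -1077.1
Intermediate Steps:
(-13417 - ((2284 + 3409) - 6185))/B(-158, l) = (-13417 - ((2284 + 3409) - 6185))/12 = (-13417 - (5693 - 6185))*(1/12) = (-13417 - 1*(-492))*(1/12) = (-13417 + 492)*(1/12) = -12925*1/12 = -12925/12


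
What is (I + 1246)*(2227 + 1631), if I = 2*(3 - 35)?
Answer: 4560156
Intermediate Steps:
I = -64 (I = 2*(-32) = -64)
(I + 1246)*(2227 + 1631) = (-64 + 1246)*(2227 + 1631) = 1182*3858 = 4560156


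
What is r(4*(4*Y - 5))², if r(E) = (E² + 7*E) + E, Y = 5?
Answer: 16646400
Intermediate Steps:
r(E) = E² + 8*E
r(4*(4*Y - 5))² = ((4*(4*5 - 5))*(8 + 4*(4*5 - 5)))² = ((4*(20 - 5))*(8 + 4*(20 - 5)))² = ((4*15)*(8 + 4*15))² = (60*(8 + 60))² = (60*68)² = 4080² = 16646400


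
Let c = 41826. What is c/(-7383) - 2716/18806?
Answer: -134438664/23140783 ≈ -5.8096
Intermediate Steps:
c/(-7383) - 2716/18806 = 41826/(-7383) - 2716/18806 = 41826*(-1/7383) - 2716*1/18806 = -13942/2461 - 1358/9403 = -134438664/23140783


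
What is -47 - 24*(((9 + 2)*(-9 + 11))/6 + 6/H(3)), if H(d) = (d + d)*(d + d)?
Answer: -139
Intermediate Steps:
H(d) = 4*d² (H(d) = (2*d)*(2*d) = 4*d²)
-47 - 24*(((9 + 2)*(-9 + 11))/6 + 6/H(3)) = -47 - 24*(((9 + 2)*(-9 + 11))/6 + 6/((4*3²))) = -47 - 24*((11*2)*(⅙) + 6/((4*9))) = -47 - 24*(22*(⅙) + 6/36) = -47 - 24*(11/3 + 6*(1/36)) = -47 - 24*(11/3 + ⅙) = -47 - 24*23/6 = -47 - 92 = -139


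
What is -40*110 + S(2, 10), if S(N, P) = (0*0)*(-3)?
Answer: -4400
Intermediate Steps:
S(N, P) = 0 (S(N, P) = 0*(-3) = 0)
-40*110 + S(2, 10) = -40*110 + 0 = -4400 + 0 = -4400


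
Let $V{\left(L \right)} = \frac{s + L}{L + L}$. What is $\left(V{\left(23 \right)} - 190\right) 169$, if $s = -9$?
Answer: $- \frac{737347}{23} \approx -32059.0$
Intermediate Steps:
$V{\left(L \right)} = \frac{-9 + L}{2 L}$ ($V{\left(L \right)} = \frac{-9 + L}{L + L} = \frac{-9 + L}{2 L}$)
$\left(V{\left(23 \right)} - 190\right) 169 = \left(\frac{-9 + 23}{2 \cdot 23} - 190\right) 169 = \left(\frac{1}{2} \cdot \frac{1}{23} \cdot 14 - 190\right) 169 = \left(\frac{7}{23} - 190\right) 169 = \left(- \frac{4363}{23}\right) 169 = - \frac{737347}{23}$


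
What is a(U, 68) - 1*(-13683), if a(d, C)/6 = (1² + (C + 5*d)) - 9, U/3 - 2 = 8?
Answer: 14943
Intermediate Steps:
U = 30 (U = 6 + 3*8 = 6 + 24 = 30)
a(d, C) = -48 + 6*C + 30*d (a(d, C) = 6*((1² + (C + 5*d)) - 9) = 6*((1 + (C + 5*d)) - 9) = 6*((1 + C + 5*d) - 9) = 6*(-8 + C + 5*d) = -48 + 6*C + 30*d)
a(U, 68) - 1*(-13683) = (-48 + 6*68 + 30*30) - 1*(-13683) = (-48 + 408 + 900) + 13683 = 1260 + 13683 = 14943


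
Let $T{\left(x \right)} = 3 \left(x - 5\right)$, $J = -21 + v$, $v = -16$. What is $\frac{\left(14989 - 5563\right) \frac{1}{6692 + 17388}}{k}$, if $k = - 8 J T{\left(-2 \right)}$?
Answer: $- \frac{1571}{24946880} \approx -6.2974 \cdot 10^{-5}$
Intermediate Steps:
$J = -37$ ($J = -21 - 16 = -37$)
$T{\left(x \right)} = -15 + 3 x$ ($T{\left(x \right)} = 3 \left(-5 + x\right) = -15 + 3 x$)
$k = -6216$ ($k = \left(-8\right) \left(-37\right) \left(-15 + 3 \left(-2\right)\right) = 296 \left(-15 - 6\right) = 296 \left(-21\right) = -6216$)
$\frac{\left(14989 - 5563\right) \frac{1}{6692 + 17388}}{k} = \frac{\left(14989 - 5563\right) \frac{1}{6692 + 17388}}{-6216} = \frac{9426}{24080} \left(- \frac{1}{6216}\right) = 9426 \cdot \frac{1}{24080} \left(- \frac{1}{6216}\right) = \frac{4713}{12040} \left(- \frac{1}{6216}\right) = - \frac{1571}{24946880}$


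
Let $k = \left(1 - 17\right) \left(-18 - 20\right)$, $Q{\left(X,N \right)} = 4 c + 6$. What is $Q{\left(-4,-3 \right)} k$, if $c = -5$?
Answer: $-8512$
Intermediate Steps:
$Q{\left(X,N \right)} = -14$ ($Q{\left(X,N \right)} = 4 \left(-5\right) + 6 = -20 + 6 = -14$)
$k = 608$ ($k = \left(-16\right) \left(-38\right) = 608$)
$Q{\left(-4,-3 \right)} k = \left(-14\right) 608 = -8512$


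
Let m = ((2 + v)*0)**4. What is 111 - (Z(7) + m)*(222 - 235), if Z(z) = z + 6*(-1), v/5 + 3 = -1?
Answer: 124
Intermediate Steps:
v = -20 (v = -15 + 5*(-1) = -15 - 5 = -20)
Z(z) = -6 + z (Z(z) = z - 6 = -6 + z)
m = 0 (m = ((2 - 20)*0)**4 = (-18*0)**4 = 0**4 = 0)
111 - (Z(7) + m)*(222 - 235) = 111 - ((-6 + 7) + 0)*(222 - 235) = 111 - (1 + 0)*(-13) = 111 - (-13) = 111 - 1*(-13) = 111 + 13 = 124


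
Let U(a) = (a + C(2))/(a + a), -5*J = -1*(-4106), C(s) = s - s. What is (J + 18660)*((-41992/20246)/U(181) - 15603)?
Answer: -14091863614234/50615 ≈ -2.7841e+8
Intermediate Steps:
C(s) = 0
J = -4106/5 (J = -(-1)*(-4106)/5 = -1/5*4106 = -4106/5 ≈ -821.20)
U(a) = 1/2 (U(a) = (a + 0)/(a + a) = a/((2*a)) = a*(1/(2*a)) = 1/2)
(J + 18660)*((-41992/20246)/U(181) - 15603) = (-4106/5 + 18660)*((-41992/20246)/(1/2) - 15603) = 89194*(-41992*1/20246*2 - 15603)/5 = 89194*(-20996/10123*2 - 15603)/5 = 89194*(-41992/10123 - 15603)/5 = (89194/5)*(-157991161/10123) = -14091863614234/50615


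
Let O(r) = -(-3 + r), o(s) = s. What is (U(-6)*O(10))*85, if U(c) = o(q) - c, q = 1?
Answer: -4165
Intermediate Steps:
O(r) = 3 - r
U(c) = 1 - c
(U(-6)*O(10))*85 = ((1 - 1*(-6))*(3 - 1*10))*85 = ((1 + 6)*(3 - 10))*85 = (7*(-7))*85 = -49*85 = -4165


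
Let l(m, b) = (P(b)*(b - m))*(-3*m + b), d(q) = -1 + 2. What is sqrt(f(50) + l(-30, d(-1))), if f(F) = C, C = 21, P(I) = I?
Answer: 7*sqrt(58) ≈ 53.310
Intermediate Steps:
d(q) = 1
l(m, b) = b*(b - m)*(b - 3*m) (l(m, b) = (b*(b - m))*(-3*m + b) = (b*(b - m))*(b - 3*m) = b*(b - m)*(b - 3*m))
f(F) = 21
sqrt(f(50) + l(-30, d(-1))) = sqrt(21 + 1*(1**2 + 3*(-30)**2 - 4*1*(-30))) = sqrt(21 + 1*(1 + 3*900 + 120)) = sqrt(21 + 1*(1 + 2700 + 120)) = sqrt(21 + 1*2821) = sqrt(21 + 2821) = sqrt(2842) = 7*sqrt(58)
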